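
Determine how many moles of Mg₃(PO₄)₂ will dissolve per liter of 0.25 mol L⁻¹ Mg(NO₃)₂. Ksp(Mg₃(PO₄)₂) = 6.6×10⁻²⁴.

1.0×10⁻¹¹ M

Mg₃(PO₄)₂(s) ⇌ 3 Mg²⁺(aq) + 2 PO₄³⁻(aq)
Mg²⁺ is already present at 0.25 mol L⁻¹. If s mol/L of Mg₃(PO₄)₂ dissolves, [PO₄³⁻] = 2s while [Mg²⁺] ≈ 0.25 mol L⁻¹.
Ksp = [Mg²⁺]^3[PO₄³⁻]^2 = (0.25)^3(2s)^2
(2s)^2 = 6.6×10⁻²⁴ / (0.25)^3 = 4.2×10⁻²²
s = 1.0×10⁻¹¹ mol L⁻¹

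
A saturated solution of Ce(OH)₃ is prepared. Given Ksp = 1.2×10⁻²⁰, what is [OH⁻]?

1.4×10⁻⁵ M

Ce(OH)₃(s) ⇌ Ce³⁺(aq) + 3 OH⁻(aq)
Call the molar solubility s, so that [Ce³⁺] = s and [OH⁻] = 3s.
Ksp = [Ce³⁺][OH⁻]^3 = s · (3s)^3 = 27s^4 = 1.2×10⁻²⁰
s = 4.6×10⁻⁶ M
[OH⁻] = 3s = 1.4×10⁻⁵ M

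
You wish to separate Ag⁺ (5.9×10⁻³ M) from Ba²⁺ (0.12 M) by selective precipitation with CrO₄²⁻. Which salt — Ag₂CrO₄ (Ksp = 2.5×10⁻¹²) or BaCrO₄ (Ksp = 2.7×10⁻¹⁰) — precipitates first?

BaCrO₄

Each salt precipitates once Q = Ksp for that salt.
For Ag₂CrO₄: [CrO₄²⁻] = (Ksp/[Ag⁺]^2) = 7.2×10⁻⁸ M
For BaCrO₄: [CrO₄²⁻] = (Ksp/[Ba²⁺]) = 2.3×10⁻⁹ M
BaCrO₄ requires the lower [CrO₄²⁻], so it precipitates first.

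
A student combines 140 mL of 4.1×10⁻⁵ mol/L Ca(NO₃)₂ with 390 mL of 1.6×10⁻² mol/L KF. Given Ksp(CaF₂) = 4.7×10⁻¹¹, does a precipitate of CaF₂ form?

The combined volume is 530 mL.
[Ca²⁺] = (4.1×10⁻⁵)(140)/530 = 1.1×10⁻⁵ mol/L
[F⁻] = (1.6×10⁻²)(390)/530 = 1.2×10⁻² mol/L
Q = [Ca²⁺][F⁻]^2 = 1.5×10⁻⁹
Q = 1.5×10⁻⁹ > Ksp = 4.7×10⁻¹¹, so the solution is supersaturated and CaF₂ precipitates.

Yes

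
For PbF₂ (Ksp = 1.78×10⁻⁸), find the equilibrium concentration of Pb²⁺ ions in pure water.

1.64×10⁻³ M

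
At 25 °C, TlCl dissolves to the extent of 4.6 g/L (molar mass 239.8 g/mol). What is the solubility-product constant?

s = (4.6 g L⁻¹)/(239.8 g mol⁻¹) = 1.918×10⁻² M
TlCl(s) ⇌ Tl⁺(aq) + Cl⁻(aq)
If s mol/L of TlCl dissolves, [Tl⁺] = s and [Cl⁻] = s.
Ksp = [Tl⁺][Cl⁻] = s · s = s^2
Ksp = (1.918×10⁻²)^2 = 3.7×10⁻⁴

Ksp = 3.7×10⁻⁴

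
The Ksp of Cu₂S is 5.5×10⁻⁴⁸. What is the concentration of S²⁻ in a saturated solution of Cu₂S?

1.1×10⁻¹⁶ M

Cu₂S(s) ⇌ 2 Cu⁺(aq) + S²⁻(aq)
Let s be the molar solubility. Then [Cu⁺] = 2s and [S²⁻] = s.
Ksp = [Cu⁺]^2[S²⁻] = (2s)^2 · s = 4s^3 = 5.5×10⁻⁴⁸
s = 1.1×10⁻¹⁶ mol/L
[S²⁻] = s = 1.1×10⁻¹⁶ mol/L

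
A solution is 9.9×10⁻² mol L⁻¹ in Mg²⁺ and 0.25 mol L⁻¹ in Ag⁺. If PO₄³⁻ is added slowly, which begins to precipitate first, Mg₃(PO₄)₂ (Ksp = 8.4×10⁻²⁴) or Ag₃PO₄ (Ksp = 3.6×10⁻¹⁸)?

Precipitation of each salt begins when its ion product equals Ksp.
For Mg₃(PO₄)₂: [PO₄³⁻] = (Ksp/[Mg²⁺]^3)^(1/2) = 9.3×10⁻¹¹ mol L⁻¹
For Ag₃PO₄: [PO₄³⁻] = (Ksp/[Ag⁺]^3) = 2.3×10⁻¹⁶ mol L⁻¹
Ag₃PO₄ requires the lower [PO₄³⁻], so it precipitates first.

Ag₃PO₄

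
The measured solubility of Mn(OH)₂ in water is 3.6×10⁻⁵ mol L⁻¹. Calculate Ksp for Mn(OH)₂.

Ksp = 1.9×10⁻¹³

Mn(OH)₂(s) ⇌ Mn²⁺(aq) + 2 OH⁻(aq)
With molar solubility s: [Mn²⁺] = s, [OH⁻] = 2s.
Ksp = [Mn²⁺][OH⁻]^2 = s · (2s)^2 = 4s^3
Ksp = 4 × (3.6×10⁻⁵)^3 = 1.9×10⁻¹³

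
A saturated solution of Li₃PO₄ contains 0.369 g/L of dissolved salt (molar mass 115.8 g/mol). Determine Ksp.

Ksp = 2.78×10⁻⁹

s = (0.369 g L⁻¹)/(115.8 g mol⁻¹) = 3.1865×10⁻³ M
Li₃PO₄(s) ⇌ 3 Li⁺(aq) + PO₄³⁻(aq)
Let s be the molar solubility. Then [Li⁺] = 3s and [PO₄³⁻] = s.
Ksp = [Li⁺]^3[PO₄³⁻] = (3s)^3 · s = 27s^4
Ksp = 27 × (3.1865×10⁻³)^4 = 2.78×10⁻⁹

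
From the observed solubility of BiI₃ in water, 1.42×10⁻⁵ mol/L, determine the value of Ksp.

Ksp = 1.10×10⁻¹⁸

BiI₃(s) ⇌ Bi³⁺(aq) + 3 I⁻(aq)
If s mol/L of BiI₃ dissolves, [Bi³⁺] = s and [I⁻] = 3s.
Ksp = [Bi³⁺][I⁻]^3 = s · (3s)^3 = 27s^4
Ksp = 27 × (1.42×10⁻⁵)^4 = 1.10×10⁻¹⁸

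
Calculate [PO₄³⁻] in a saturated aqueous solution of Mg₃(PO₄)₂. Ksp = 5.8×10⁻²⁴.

Mg₃(PO₄)₂(s) ⇌ 3 Mg²⁺(aq) + 2 PO₄³⁻(aq)
For each mole of Mg₃(PO₄)₂ that dissolves per liter, [Mg²⁺] = 3s and [PO₄³⁻] = 2s; let s denote this solubility.
Ksp = [Mg²⁺]^3[PO₄³⁻]^2 = (3s)^3 · (2s)^2 = 108s^5 = 5.8×10⁻²⁴
s = 8.8×10⁻⁶ mol/L
[PO₄³⁻] = 2s = 1.8×10⁻⁵ mol/L

1.8×10⁻⁵ M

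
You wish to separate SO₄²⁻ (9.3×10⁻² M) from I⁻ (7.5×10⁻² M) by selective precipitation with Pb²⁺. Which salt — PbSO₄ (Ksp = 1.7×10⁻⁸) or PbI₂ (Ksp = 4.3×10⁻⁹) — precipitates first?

PbSO₄

Each salt precipitates once Q = Ksp for that salt.
For PbSO₄: [Pb²⁺] = (Ksp/[SO₄²⁻]) = 1.8×10⁻⁷ M
For PbI₂: [Pb²⁺] = (Ksp/[I⁻]^2) = 7.6×10⁻⁷ M
The smaller threshold [Pb²⁺] is reached first, so PbSO₄ precipitates first.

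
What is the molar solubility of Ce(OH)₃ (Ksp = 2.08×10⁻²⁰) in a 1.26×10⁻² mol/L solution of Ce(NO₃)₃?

3.94×10⁻⁷ M

Ce(OH)₃(s) ⇌ Ce³⁺(aq) + 3 OH⁻(aq)
The solution already contains Ce³⁺ at 1.26×10⁻² mol/L. Let s be the molar solubility of Ce(OH)₃.
[Ce³⁺] ≈ 1.26×10⁻² mol/L (common ion dominates); [OH⁻] = 3s.
Ksp = [Ce³⁺][OH⁻]^3 = (1.26×10⁻²)(3s)^3
(3s)^3 = 2.08×10⁻²⁰ / (1.26×10⁻²) = 1.65×10⁻¹⁸
s = 3.94×10⁻⁷ mol/L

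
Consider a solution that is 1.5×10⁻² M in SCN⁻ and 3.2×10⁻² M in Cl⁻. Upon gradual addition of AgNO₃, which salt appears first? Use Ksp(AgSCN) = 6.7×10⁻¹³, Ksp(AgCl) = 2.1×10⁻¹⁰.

Precipitation begins when Q = Ksp.
For AgSCN: [Ag⁺] = (Ksp/[SCN⁻]) = 4.5×10⁻¹¹ M
For AgCl: [Ag⁺] = (Ksp/[Cl⁻]) = 6.6×10⁻⁹ M
AgSCN requires the lower [Ag⁺], so it precipitates first.

AgSCN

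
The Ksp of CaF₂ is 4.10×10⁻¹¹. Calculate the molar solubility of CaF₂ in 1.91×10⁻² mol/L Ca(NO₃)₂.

2.32×10⁻⁵ M

CaF₂(s) ⇌ Ca²⁺(aq) + 2 F⁻(aq)
With Ca²⁺ already at 1.91×10⁻² mol/L and s small, take [Ca²⁺] ≈ 1.91×10⁻² mol/L and [F⁻] = 2s.
Ksp = [Ca²⁺][F⁻]^2 = (1.91×10⁻²)(2s)^2
(2s)^2 = 4.10×10⁻¹¹ / (1.91×10⁻²) = 2.15×10⁻⁹
s = 2.32×10⁻⁵ mol/L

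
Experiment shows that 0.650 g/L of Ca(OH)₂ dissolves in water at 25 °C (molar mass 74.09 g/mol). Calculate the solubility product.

Ksp = 2.70×10⁻⁶

Convert to molarity: s = 0.650 / 74.09 = 8.7731×10⁻³ mol/L
Ca(OH)₂(s) ⇌ Ca²⁺(aq) + 2 OH⁻(aq)
With molar solubility s: [Ca²⁺] = s, [OH⁻] = 2s.
Ksp = [Ca²⁺][OH⁻]^2 = s · (2s)^2 = 4s^3
Ksp = 4 × (8.7731×10⁻³)^3 = 2.70×10⁻⁶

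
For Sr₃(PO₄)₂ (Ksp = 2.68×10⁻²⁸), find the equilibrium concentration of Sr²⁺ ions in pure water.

3.60×10⁻⁶ M

Sr₃(PO₄)₂(s) ⇌ 3 Sr²⁺(aq) + 2 PO₄³⁻(aq)
Let s be the molar solubility. Then [Sr²⁺] = 3s and [PO₄³⁻] = 2s.
Ksp = [Sr²⁺]^3[PO₄³⁻]^2 = (3s)^3 · (2s)^2 = 108s^5 = 2.68×10⁻²⁸
s = 1.20×10⁻⁶ M
[Sr²⁺] = 3s = 3.60×10⁻⁶ M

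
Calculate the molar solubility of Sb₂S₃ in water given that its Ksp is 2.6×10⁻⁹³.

Sb₂S₃(s) ⇌ 2 Sb³⁺(aq) + 3 S²⁻(aq)
With molar solubility s: [Sb³⁺] = 2s, [S²⁻] = 3s.
Ksp = [Sb³⁺]^2[S²⁻]^3 = (2s)^2 · (3s)^3 = 108s^5
108s^5 = 2.6×10⁻⁹³  ⇒  s^5 = 2.4×10⁻⁹⁵
s = 1.2×10⁻¹⁹ mol L⁻¹

1.2×10⁻¹⁹ M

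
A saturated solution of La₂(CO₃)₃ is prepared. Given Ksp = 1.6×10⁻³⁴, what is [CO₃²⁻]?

2.0×10⁻⁷ M

La₂(CO₃)₃(s) ⇌ 2 La³⁺(aq) + 3 CO₃²⁻(aq)
With molar solubility s: [La³⁺] = 2s, [CO₃²⁻] = 3s.
Ksp = [La³⁺]^2[CO₃²⁻]^3 = (2s)^2 · (3s)^3 = 108s^5 = 1.6×10⁻³⁴
s = 6.8×10⁻⁸ M
[CO₃²⁻] = 3s = 2.0×10⁻⁷ M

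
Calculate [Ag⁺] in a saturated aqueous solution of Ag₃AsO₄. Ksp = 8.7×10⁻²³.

Ag₃AsO₄(s) ⇌ 3 Ag⁺(aq) + AsO₄³⁻(aq)
With molar solubility s: [Ag⁺] = 3s, [AsO₄³⁻] = s.
Ksp = [Ag⁺]^3[AsO₄³⁻] = (3s)^3 · s = 27s^4 = 8.7×10⁻²³
s = 1.3×10⁻⁶ M
[Ag⁺] = 3s = 4.0×10⁻⁶ M

4.0×10⁻⁶ M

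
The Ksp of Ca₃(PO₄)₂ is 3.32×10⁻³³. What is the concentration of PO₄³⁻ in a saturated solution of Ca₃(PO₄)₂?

Ca₃(PO₄)₂(s) ⇌ 3 Ca²⁺(aq) + 2 PO₄³⁻(aq)
Let s be the molar solubility. Then [Ca²⁺] = 3s and [PO₄³⁻] = 2s.
Ksp = [Ca²⁺]^3[PO₄³⁻]^2 = (3s)^3 · (2s)^2 = 108s^5 = 3.32×10⁻³³
s = 1.25×10⁻⁷ mol L⁻¹
[PO₄³⁻] = 2s = 2.50×10⁻⁷ mol L⁻¹

2.50×10⁻⁷ M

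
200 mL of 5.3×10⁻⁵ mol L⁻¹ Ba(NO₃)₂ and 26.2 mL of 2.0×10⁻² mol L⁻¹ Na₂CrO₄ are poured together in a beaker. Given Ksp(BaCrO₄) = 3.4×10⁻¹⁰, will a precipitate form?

After mixing, V = 200 mL + 26.2 mL = 226.2 mL.
[Ba²⁺] = (5.3×10⁻⁵)(200)/226.2 = 4.7×10⁻⁵ mol L⁻¹
[CrO₄²⁻] = (2.0×10⁻²)(26.2)/226.2 = 2.3×10⁻³ mol L⁻¹
Q = [Ba²⁺][CrO₄²⁻] = 1.1×10⁻⁷
Since Q (1.1×10⁻⁷) exceeds Ksp (3.4×10⁻¹⁰), BaCrO₄ will precipitate.

Yes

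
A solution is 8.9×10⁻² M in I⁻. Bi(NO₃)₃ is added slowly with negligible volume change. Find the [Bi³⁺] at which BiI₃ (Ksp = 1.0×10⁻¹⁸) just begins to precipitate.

A salt starts to precipitate once the ion product Q reaches its Ksp.
BiI₃(s) ⇌ Bi³⁺(aq) + 3 I⁻(aq)
Ksp = [Bi³⁺][I⁻]^3 = [Bi³⁺](8.9×10⁻²)^3
[Bi³⁺] = 1.0×10⁻¹⁸ / (8.9×10⁻²)^3 = 1.4×10⁻¹⁵
[Bi³⁺] = 1.4×10⁻¹⁵ M

1.4×10⁻¹⁵ M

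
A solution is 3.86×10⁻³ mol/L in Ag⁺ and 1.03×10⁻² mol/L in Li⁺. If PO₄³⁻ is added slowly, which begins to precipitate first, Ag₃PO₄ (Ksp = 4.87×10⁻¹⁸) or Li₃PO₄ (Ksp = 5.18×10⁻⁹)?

Ag₃PO₄

A salt starts to precipitate once the ion product Q reaches its Ksp.
For Ag₃PO₄: [PO₄³⁻] = (Ksp/[Ag⁺]^3) = 8.47×10⁻¹¹ mol/L
For Li₃PO₄: [PO₄³⁻] = (Ksp/[Li⁺]^3) = 4.74×10⁻³ mol/L
Ag₃PO₄ requires the lower [PO₄³⁻], so it precipitates first.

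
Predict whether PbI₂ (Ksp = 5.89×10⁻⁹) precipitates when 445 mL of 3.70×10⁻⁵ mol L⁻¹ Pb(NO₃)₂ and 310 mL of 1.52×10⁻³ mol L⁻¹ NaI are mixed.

Total volume after mixing = 445 + 310 = 755 mL.
[Pb²⁺] = (3.70×10⁻⁵)(445)/755 = 2.18×10⁻⁵ mol L⁻¹
[I⁻] = (1.52×10⁻³)(310)/755 = 6.24×10⁻⁴ mol L⁻¹
Q = [Pb²⁺][I⁻]^2 = 8.49×10⁻¹²
Q = 8.49×10⁻¹² < Ksp = 5.89×10⁻⁹, so the solution is unsaturated and no precipitate forms.

No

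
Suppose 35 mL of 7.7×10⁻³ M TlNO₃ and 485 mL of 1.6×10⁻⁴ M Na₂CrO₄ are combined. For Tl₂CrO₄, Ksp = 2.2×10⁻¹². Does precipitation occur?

Yes

After mixing, V = 35 mL + 485 mL = 520 mL.
[Tl⁺] = (7.7×10⁻³)(35)/520 = 5.2×10⁻⁴ M
[CrO₄²⁻] = (1.6×10⁻⁴)(485)/520 = 1.5×10⁻⁴ M
Q = [Tl⁺]^2[CrO₄²⁻] = 4.0×10⁻¹¹
Because Q > Ksp (4.0×10⁻¹¹ vs 2.2×10⁻¹²), a precipitate of Tl₂CrO₄ forms.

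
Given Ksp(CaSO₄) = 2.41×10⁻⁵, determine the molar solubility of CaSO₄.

4.91×10⁻³ M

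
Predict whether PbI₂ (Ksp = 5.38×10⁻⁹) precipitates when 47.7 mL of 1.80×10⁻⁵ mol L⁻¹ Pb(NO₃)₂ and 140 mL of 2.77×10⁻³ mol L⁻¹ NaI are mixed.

No

Total volume after mixing = 47.7 + 140 = 187.7 mL.
[Pb²⁺] = (1.80×10⁻⁵)(47.7)/187.7 = 4.57×10⁻⁶ mol L⁻¹
[I⁻] = (2.77×10⁻³)(140)/187.7 = 2.07×10⁻³ mol L⁻¹
Q = [Pb²⁺][I⁻]^2 = 1.95×10⁻¹¹
Q < Ksp (1.95×10⁻¹¹ vs 5.38×10⁻⁹); the solution remains unsaturated and no precipitate forms.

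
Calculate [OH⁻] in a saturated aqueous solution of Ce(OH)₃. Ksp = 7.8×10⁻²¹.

1.2×10⁻⁵ M

Ce(OH)₃(s) ⇌ Ce³⁺(aq) + 3 OH⁻(aq)
For each mole of Ce(OH)₃ that dissolves per liter, [Ce³⁺] = s and [OH⁻] = 3s; let s denote this solubility.
Ksp = [Ce³⁺][OH⁻]^3 = s · (3s)^3 = 27s^4 = 7.8×10⁻²¹
s = 4.1×10⁻⁶ mol L⁻¹
[OH⁻] = 3s = 1.2×10⁻⁵ mol L⁻¹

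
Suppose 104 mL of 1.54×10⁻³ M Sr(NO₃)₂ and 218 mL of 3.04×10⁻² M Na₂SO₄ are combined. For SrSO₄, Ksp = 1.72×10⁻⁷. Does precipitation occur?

Yes

Total volume after mixing = 104 + 218 = 322 mL.
[Sr²⁺] = (1.54×10⁻³)(104)/322 = 4.97×10⁻⁴ M
[SO₄²⁻] = (3.04×10⁻²)(218)/322 = 2.06×10⁻² M
Q = [Sr²⁺][SO₄²⁻] = 1.02×10⁻⁵
Q = 1.02×10⁻⁵ > Ksp = 1.72×10⁻⁷, so the solution is supersaturated and SrSO₄ precipitates.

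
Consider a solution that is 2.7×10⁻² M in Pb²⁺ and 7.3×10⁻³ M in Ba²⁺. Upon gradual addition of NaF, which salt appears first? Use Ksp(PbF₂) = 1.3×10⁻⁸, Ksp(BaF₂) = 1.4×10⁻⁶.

Each salt precipitates once Q = Ksp for that salt.
For PbF₂: [F⁻] = (Ksp/[Pb²⁺])^(1/2) = 6.9×10⁻⁴ M
For BaF₂: [F⁻] = (Ksp/[Ba²⁺])^(1/2) = 1.4×10⁻² M
The smaller threshold [F⁻] is reached first, so PbF₂ precipitates first.

PbF₂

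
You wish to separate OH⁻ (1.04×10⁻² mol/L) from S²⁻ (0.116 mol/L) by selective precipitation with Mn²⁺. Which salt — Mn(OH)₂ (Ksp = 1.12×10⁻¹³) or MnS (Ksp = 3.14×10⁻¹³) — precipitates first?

The threshold for precipitation is Q = Ksp.
For Mn(OH)₂: [Mn²⁺] = (Ksp/[OH⁻]^2) = 1.04×10⁻⁹ mol/L
For MnS: [Mn²⁺] = (Ksp/[S²⁻]) = 2.71×10⁻¹² mol/L
The smaller threshold [Mn²⁺] is reached first, so MnS precipitates first.

MnS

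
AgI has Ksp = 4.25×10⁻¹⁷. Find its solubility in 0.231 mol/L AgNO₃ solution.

1.84×10⁻¹⁶ M

AgI(s) ⇌ Ag⁺(aq) + I⁻(aq)
The solution already contains Ag⁺ at 0.231 mol/L. Let s be the molar solubility of AgI.
[Ag⁺] ≈ 0.231 mol/L (common ion dominates); [I⁻] = s.
Ksp = [Ag⁺][I⁻] = (0.231)s
s = 4.25×10⁻¹⁷ / (0.231) = 1.84×10⁻¹⁶
s = 1.84×10⁻¹⁶ mol/L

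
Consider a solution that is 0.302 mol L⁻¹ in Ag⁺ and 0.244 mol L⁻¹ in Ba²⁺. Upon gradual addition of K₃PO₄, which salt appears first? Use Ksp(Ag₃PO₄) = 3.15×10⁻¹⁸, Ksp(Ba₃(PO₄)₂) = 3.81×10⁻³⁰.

Ag₃PO₄

Precipitation of each salt begins when its ion product equals Ksp.
For Ag₃PO₄: [PO₄³⁻] = (Ksp/[Ag⁺]^3) = 1.14×10⁻¹⁶ mol L⁻¹
For Ba₃(PO₄)₂: [PO₄³⁻] = (Ksp/[Ba²⁺]^3)^(1/2) = 1.62×10⁻¹⁴ mol L⁻¹
The smaller threshold [PO₄³⁻] is reached first, so Ag₃PO₄ precipitates first.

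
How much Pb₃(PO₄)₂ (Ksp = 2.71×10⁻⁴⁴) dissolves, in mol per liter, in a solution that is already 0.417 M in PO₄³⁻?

1.79×10⁻¹⁵ M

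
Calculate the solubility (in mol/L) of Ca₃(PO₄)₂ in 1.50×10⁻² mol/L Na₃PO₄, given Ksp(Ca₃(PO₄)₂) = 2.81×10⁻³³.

Ca₃(PO₄)₂(s) ⇌ 3 Ca²⁺(aq) + 2 PO₄³⁻(aq)
The solution already contains PO₄³⁻ at 1.50×10⁻² mol/L. Let s be the molar solubility of Ca₃(PO₄)₂.
[PO₄³⁻] ≈ 1.50×10⁻² mol/L (common ion dominates); [Ca²⁺] = 3s.
Ksp = [Ca²⁺]^3[PO₄³⁻]^2 = (3s)^3(1.50×10⁻²)^2
(3s)^3 = 2.81×10⁻³³ / (1.50×10⁻²)^2 = 1.25×10⁻²⁹
s = 7.73×10⁻¹¹ mol/L

7.73×10⁻¹¹ M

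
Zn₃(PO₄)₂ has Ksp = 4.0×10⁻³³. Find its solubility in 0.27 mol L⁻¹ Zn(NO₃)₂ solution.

Zn₃(PO₄)₂(s) ⇌ 3 Zn²⁺(aq) + 2 PO₄³⁻(aq)
The solution already contains Zn²⁺ at 0.27 mol L⁻¹. Let s be the molar solubility of Zn₃(PO₄)₂.
[Zn²⁺] ≈ 0.27 mol L⁻¹ (common ion dominates); [PO₄³⁻] = 2s.
Ksp = [Zn²⁺]^3[PO₄³⁻]^2 = (0.27)^3(2s)^2
(2s)^2 = 4.0×10⁻³³ / (0.27)^3 = 2.0×10⁻³¹
s = 2.3×10⁻¹⁶ mol L⁻¹

2.3×10⁻¹⁶ M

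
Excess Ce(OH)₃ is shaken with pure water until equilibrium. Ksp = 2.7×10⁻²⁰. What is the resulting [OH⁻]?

Ce(OH)₃(s) ⇌ Ce³⁺(aq) + 3 OH⁻(aq)
If s mol/L of Ce(OH)₃ dissolves, [Ce³⁺] = s and [OH⁻] = 3s.
Ksp = [Ce³⁺][OH⁻]^3 = s · (3s)^3 = 27s^4 = 2.7×10⁻²⁰
s = 5.6×10⁻⁶ M
[OH⁻] = 3s = 1.7×10⁻⁵ M

1.7×10⁻⁵ M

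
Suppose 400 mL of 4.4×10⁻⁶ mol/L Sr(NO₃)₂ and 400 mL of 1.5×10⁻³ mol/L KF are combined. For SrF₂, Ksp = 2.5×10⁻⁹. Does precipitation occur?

No

Total volume after mixing = 400 + 400 = 800 mL.
[Sr²⁺] = (4.4×10⁻⁶)(400)/800 = 2.2×10⁻⁶ mol/L
[F⁻] = (1.5×10⁻³)(400)/800 = 7.5×10⁻⁴ mol/L
Q = [Sr²⁺][F⁻]^2 = 1.2×10⁻¹²
Q < Ksp (1.2×10⁻¹² vs 2.5×10⁻⁹); the solution remains unsaturated and no precipitate forms.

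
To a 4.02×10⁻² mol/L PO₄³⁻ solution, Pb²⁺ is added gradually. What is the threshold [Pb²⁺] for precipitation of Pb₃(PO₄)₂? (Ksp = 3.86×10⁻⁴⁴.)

Each salt precipitates once Q = Ksp for that salt.
Pb₃(PO₄)₂(s) ⇌ 3 Pb²⁺(aq) + 2 PO₄³⁻(aq)
Ksp = [Pb²⁺]^3[PO₄³⁻]^2 = [Pb²⁺]^3(4.02×10⁻²)^2
[Pb²⁺]^3 = 3.86×10⁻⁴⁴ / (4.02×10⁻²)^2 = 2.39×10⁻⁴¹
[Pb²⁺] = 2.88×10⁻¹⁴ mol/L

2.88×10⁻¹⁴ M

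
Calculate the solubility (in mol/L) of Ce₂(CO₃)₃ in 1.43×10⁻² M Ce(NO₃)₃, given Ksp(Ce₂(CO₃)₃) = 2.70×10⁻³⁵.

1.70×10⁻¹¹ M

Ce₂(CO₃)₃(s) ⇌ 2 Ce³⁺(aq) + 3 CO₃²⁻(aq)
Ce³⁺ is already present at 1.43×10⁻² M. If s mol/L of Ce₂(CO₃)₃ dissolves, [CO₃²⁻] = 3s while [Ce³⁺] ≈ 1.43×10⁻² M.
Ksp = [Ce³⁺]^2[CO₃²⁻]^3 = (1.43×10⁻²)^2(3s)^3
(3s)^3 = 2.70×10⁻³⁵ / (1.43×10⁻²)^2 = 1.32×10⁻³¹
s = 1.70×10⁻¹¹ M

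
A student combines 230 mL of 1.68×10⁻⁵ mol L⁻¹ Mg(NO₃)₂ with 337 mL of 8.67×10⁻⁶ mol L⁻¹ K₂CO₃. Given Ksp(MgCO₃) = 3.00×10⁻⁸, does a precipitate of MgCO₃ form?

No

After mixing, V = 230 mL + 337 mL = 567 mL.
[Mg²⁺] = (1.68×10⁻⁵)(230)/567 = 6.81×10⁻⁶ mol L⁻¹
[CO₃²⁻] = (8.67×10⁻⁶)(337)/567 = 5.15×10⁻⁶ mol L⁻¹
Q = [Mg²⁺][CO₃²⁻] = 3.51×10⁻¹¹
Since Q (3.51×10⁻¹¹) is less than Ksp (3.00×10⁻⁸), no MgCO₃ precipitates.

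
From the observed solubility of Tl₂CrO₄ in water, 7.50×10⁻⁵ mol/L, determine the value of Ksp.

Tl₂CrO₄(s) ⇌ 2 Tl⁺(aq) + CrO₄²⁻(aq)
If s mol/L of Tl₂CrO₄ dissolves, [Tl⁺] = 2s and [CrO₄²⁻] = s.
Ksp = [Tl⁺]^2[CrO₄²⁻] = (2s)^2 · s = 4s^3
Ksp = 4 × (7.50×10⁻⁵)^3 = 1.69×10⁻¹²

Ksp = 1.69×10⁻¹²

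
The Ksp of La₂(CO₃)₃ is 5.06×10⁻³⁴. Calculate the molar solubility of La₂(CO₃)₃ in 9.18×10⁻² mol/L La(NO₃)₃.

1.31×10⁻¹¹ M

La₂(CO₃)₃(s) ⇌ 2 La³⁺(aq) + 3 CO₃²⁻(aq)
La³⁺ is already present at 9.18×10⁻² mol/L. If s mol/L of La₂(CO₃)₃ dissolves, [CO₃²⁻] = 3s while [La³⁺] ≈ 9.18×10⁻² mol/L.
Ksp = [La³⁺]^2[CO₃²⁻]^3 = (9.18×10⁻²)^2(3s)^3
(3s)^3 = 5.06×10⁻³⁴ / (9.18×10⁻²)^2 = 6.00×10⁻³²
s = 1.31×10⁻¹¹ mol/L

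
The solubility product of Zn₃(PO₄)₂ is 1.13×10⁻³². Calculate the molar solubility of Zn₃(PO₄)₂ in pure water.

Zn₃(PO₄)₂(s) ⇌ 3 Zn²⁺(aq) + 2 PO₄³⁻(aq)
Call the molar solubility s, so that [Zn²⁺] = 3s and [PO₄³⁻] = 2s.
Ksp = [Zn²⁺]^3[PO₄³⁻]^2 = (3s)^3 · (2s)^2 = 108s^5
108s^5 = 1.13×10⁻³²  ⇒  s^5 = 1.05×10⁻³⁴
s = (1.05×10⁻³⁴)^(1/5) = 1.60×10⁻⁷ mol L⁻¹

1.60×10⁻⁷ M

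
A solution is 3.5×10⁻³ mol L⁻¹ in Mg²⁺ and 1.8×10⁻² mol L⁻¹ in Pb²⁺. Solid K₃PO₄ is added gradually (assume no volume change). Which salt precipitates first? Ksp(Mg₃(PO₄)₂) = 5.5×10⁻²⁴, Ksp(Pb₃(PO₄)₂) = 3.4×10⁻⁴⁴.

Pb₃(PO₄)₂

Precipitation begins when Q = Ksp.
For Mg₃(PO₄)₂: [PO₄³⁻] = (Ksp/[Mg²⁺]^3)^(1/2) = 1.1×10⁻⁸ mol L⁻¹
For Pb₃(PO₄)₂: [PO₄³⁻] = (Ksp/[Pb²⁺]^3)^(1/2) = 7.6×10⁻²⁰ mol L⁻¹
Pb₃(PO₄)₂ requires the lower [PO₄³⁻], so it precipitates first.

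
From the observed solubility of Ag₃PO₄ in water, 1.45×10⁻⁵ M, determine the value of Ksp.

Ag₃PO₄(s) ⇌ 3 Ag⁺(aq) + PO₄³⁻(aq)
If s mol/L of Ag₃PO₄ dissolves, [Ag⁺] = 3s and [PO₄³⁻] = s.
Ksp = [Ag⁺]^3[PO₄³⁻] = (3s)^3 · s = 27s^4
Ksp = 27 × (1.45×10⁻⁵)^4 = 1.19×10⁻¹⁸

Ksp = 1.19×10⁻¹⁸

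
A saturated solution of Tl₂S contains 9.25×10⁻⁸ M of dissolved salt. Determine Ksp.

Tl₂S(s) ⇌ 2 Tl⁺(aq) + S²⁻(aq)
If s mol/L of Tl₂S dissolves, [Tl⁺] = 2s and [S²⁻] = s.
Ksp = [Tl⁺]^2[S²⁻] = (2s)^2 · s = 4s^3
Ksp = 4 × (9.25×10⁻⁸)^3 = 3.17×10⁻²¹

Ksp = 3.17×10⁻²¹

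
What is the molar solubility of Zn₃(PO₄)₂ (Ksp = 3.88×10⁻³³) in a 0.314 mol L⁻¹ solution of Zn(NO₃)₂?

1.77×10⁻¹⁶ M

Zn₃(PO₄)₂(s) ⇌ 3 Zn²⁺(aq) + 2 PO₄³⁻(aq)
Zn²⁺ is already present at 0.314 mol L⁻¹. If s mol/L of Zn₃(PO₄)₂ dissolves, [PO₄³⁻] = 2s while [Zn²⁺] ≈ 0.314 mol L⁻¹.
Ksp = [Zn²⁺]^3[PO₄³⁻]^2 = (0.314)^3(2s)^2
(2s)^2 = 3.88×10⁻³³ / (0.314)^3 = 1.25×10⁻³¹
s = 1.77×10⁻¹⁶ mol L⁻¹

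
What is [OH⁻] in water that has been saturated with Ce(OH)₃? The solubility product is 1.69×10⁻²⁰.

Ce(OH)₃(s) ⇌ Ce³⁺(aq) + 3 OH⁻(aq)
Let s be the molar solubility. Then [Ce³⁺] = s and [OH⁻] = 3s.
Ksp = [Ce³⁺][OH⁻]^3 = s · (3s)^3 = 27s^4 = 1.69×10⁻²⁰
s = 5.00×10⁻⁶ mol/L
[OH⁻] = 3s = 1.50×10⁻⁵ mol/L

1.50×10⁻⁵ M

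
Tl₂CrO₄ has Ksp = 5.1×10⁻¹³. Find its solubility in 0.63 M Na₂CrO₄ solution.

4.5×10⁻⁷ M

Tl₂CrO₄(s) ⇌ 2 Tl⁺(aq) + CrO₄²⁻(aq)
Let s be the solubility of Tl₂CrO₄ here. The common ion gives [CrO₄²⁻] ≈ 0.63 M, and [Tl⁺] = 2s.
Ksp = [Tl⁺]^2[CrO₄²⁻] = (2s)^2(0.63)
(2s)^2 = 5.1×10⁻¹³ / (0.63) = 8.1×10⁻¹³
s = 4.5×10⁻⁷ M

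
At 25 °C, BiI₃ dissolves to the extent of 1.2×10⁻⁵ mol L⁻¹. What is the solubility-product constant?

BiI₃(s) ⇌ Bi³⁺(aq) + 3 I⁻(aq)
Call the molar solubility s, so that [Bi³⁺] = s and [I⁻] = 3s.
Ksp = [Bi³⁺][I⁻]^3 = s · (3s)^3 = 27s^4
Ksp = 27 × (1.2×10⁻⁵)^4 = 5.6×10⁻¹⁹

Ksp = 5.6×10⁻¹⁹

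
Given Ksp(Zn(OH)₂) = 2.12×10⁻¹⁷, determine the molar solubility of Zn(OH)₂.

1.74×10⁻⁶ M

Zn(OH)₂(s) ⇌ Zn²⁺(aq) + 2 OH⁻(aq)
Call the molar solubility s, so that [Zn²⁺] = s and [OH⁻] = 2s.
Ksp = [Zn²⁺][OH⁻]^2 = s · (2s)^2 = 4s^3
4s^3 = 2.12×10⁻¹⁷  ⇒  s^3 = 5.30×10⁻¹⁸
s = 1.74×10⁻⁶ mol L⁻¹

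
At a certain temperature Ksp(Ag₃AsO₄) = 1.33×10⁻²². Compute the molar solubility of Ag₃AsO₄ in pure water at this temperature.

Ag₃AsO₄(s) ⇌ 3 Ag⁺(aq) + AsO₄³⁻(aq)
If s mol/L of Ag₃AsO₄ dissolves, [Ag⁺] = 3s and [AsO₄³⁻] = s.
Ksp = [Ag⁺]^3[AsO₄³⁻] = (3s)^3 · s = 27s^4
27s^4 = 1.33×10⁻²²  ⇒  s^4 = 4.93×10⁻²⁴
Taking the 4th root, s = 1.49×10⁻⁶ M.

1.49×10⁻⁶ M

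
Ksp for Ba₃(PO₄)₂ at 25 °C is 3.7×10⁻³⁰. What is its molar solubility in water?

5.1×10⁻⁷ M

Ba₃(PO₄)₂(s) ⇌ 3 Ba²⁺(aq) + 2 PO₄³⁻(aq)
If s mol/L of Ba₃(PO₄)₂ dissolves, [Ba²⁺] = 3s and [PO₄³⁻] = 2s.
Ksp = [Ba²⁺]^3[PO₄³⁻]^2 = (3s)^3 · (2s)^2 = 108s^5
108s^5 = 3.7×10⁻³⁰  ⇒  s^5 = 3.4×10⁻³²
s = (3.4×10⁻³²)^(1/5) = 5.1×10⁻⁷ mol/L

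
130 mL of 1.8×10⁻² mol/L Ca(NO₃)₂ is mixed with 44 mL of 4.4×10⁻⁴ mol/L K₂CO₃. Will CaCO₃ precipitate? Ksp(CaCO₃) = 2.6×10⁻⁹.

The combined volume is 174 mL.
[Ca²⁺] = (1.8×10⁻²)(130)/174 = 1.3×10⁻² mol/L
[CO₃²⁻] = (4.4×10⁻⁴)(44)/174 = 1.1×10⁻⁴ mol/L
Q = [Ca²⁺][CO₃²⁻] = 1.5×10⁻⁶
Q = 1.5×10⁻⁶ > Ksp = 2.6×10⁻⁹, so the solution is supersaturated and CaCO₃ precipitates.

Yes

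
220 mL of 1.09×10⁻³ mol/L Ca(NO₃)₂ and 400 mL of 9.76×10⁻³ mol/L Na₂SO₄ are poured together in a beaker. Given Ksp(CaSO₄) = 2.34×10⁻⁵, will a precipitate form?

No

Total volume after mixing = 220 + 400 = 620 mL.
[Ca²⁺] = (1.09×10⁻³)(220)/620 = 3.87×10⁻⁴ mol/L
[SO₄²⁻] = (9.76×10⁻³)(400)/620 = 6.30×10⁻³ mol/L
Q = [Ca²⁺][SO₄²⁻] = 2.44×10⁻⁶
Q < Ksp (2.44×10⁻⁶ vs 2.34×10⁻⁵); the solution remains unsaturated and no precipitate forms.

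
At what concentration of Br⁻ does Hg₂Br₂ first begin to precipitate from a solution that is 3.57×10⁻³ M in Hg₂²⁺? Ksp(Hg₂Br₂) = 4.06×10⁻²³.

Each salt precipitates once Q = Ksp for that salt.
Hg₂Br₂(s) ⇌ Hg₂²⁺(aq) + 2 Br⁻(aq)
Ksp = [Hg₂²⁺][Br⁻]^2 = [Br⁻]^2(3.57×10⁻³)
[Br⁻]^2 = 4.06×10⁻²³ / (3.57×10⁻³) = 1.14×10⁻²⁰
[Br⁻] = 1.07×10⁻¹⁰ M

1.07×10⁻¹⁰ M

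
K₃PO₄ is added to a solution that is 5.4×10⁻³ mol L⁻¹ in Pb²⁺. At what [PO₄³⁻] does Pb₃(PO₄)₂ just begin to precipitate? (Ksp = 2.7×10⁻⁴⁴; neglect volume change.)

4.1×10⁻¹⁹ M

Precipitation of each salt begins when its ion product equals Ksp.
Pb₃(PO₄)₂(s) ⇌ 3 Pb²⁺(aq) + 2 PO₄³⁻(aq)
Ksp = [Pb²⁺]^3[PO₄³⁻]^2 = [PO₄³⁻]^2(5.4×10⁻³)^3
[PO₄³⁻]^2 = 2.7×10⁻⁴⁴ / (5.4×10⁻³)^3 = 1.7×10⁻³⁷
[PO₄³⁻] = 4.1×10⁻¹⁹ mol L⁻¹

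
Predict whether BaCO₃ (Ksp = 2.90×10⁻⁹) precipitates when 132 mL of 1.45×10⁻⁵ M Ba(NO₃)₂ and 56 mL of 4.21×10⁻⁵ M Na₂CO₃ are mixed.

No

After mixing, V = 132 mL + 56 mL = 188 mL.
[Ba²⁺] = (1.45×10⁻⁵)(132)/188 = 1.02×10⁻⁵ M
[CO₃²⁻] = (4.21×10⁻⁵)(56)/188 = 1.25×10⁻⁵ M
Q = [Ba²⁺][CO₃²⁻] = 1.28×10⁻¹⁰
Since Q (1.28×10⁻¹⁰) is less than Ksp (2.90×10⁻⁹), no BaCO₃ precipitates.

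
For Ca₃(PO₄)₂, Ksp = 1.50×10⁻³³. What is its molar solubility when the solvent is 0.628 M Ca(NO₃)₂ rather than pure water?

3.89×10⁻¹⁷ M

Ca₃(PO₄)₂(s) ⇌ 3 Ca²⁺(aq) + 2 PO₄³⁻(aq)
Let s be the solubility of Ca₃(PO₄)₂ here. The common ion gives [Ca²⁺] ≈ 0.628 M, and [PO₄³⁻] = 2s.
Ksp = [Ca²⁺]^3[PO₄³⁻]^2 = (0.628)^3(2s)^2
(2s)^2 = 1.50×10⁻³³ / (0.628)^3 = 6.06×10⁻³³
s = 3.89×10⁻¹⁷ M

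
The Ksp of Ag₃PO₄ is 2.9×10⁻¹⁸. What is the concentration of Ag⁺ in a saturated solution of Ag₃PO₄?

Ag₃PO₄(s) ⇌ 3 Ag⁺(aq) + PO₄³⁻(aq)
Call the molar solubility s, so that [Ag⁺] = 3s and [PO₄³⁻] = s.
Ksp = [Ag⁺]^3[PO₄³⁻] = (3s)^3 · s = 27s^4 = 2.9×10⁻¹⁸
s = 1.8×10⁻⁵ mol L⁻¹
[Ag⁺] = 3s = 5.4×10⁻⁵ mol L⁻¹

5.4×10⁻⁵ M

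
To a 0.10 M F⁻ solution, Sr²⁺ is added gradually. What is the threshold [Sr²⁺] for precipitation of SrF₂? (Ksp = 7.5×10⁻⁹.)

7.5×10⁻⁷ M

A salt starts to precipitate once the ion product Q reaches its Ksp.
SrF₂(s) ⇌ Sr²⁺(aq) + 2 F⁻(aq)
Ksp = [Sr²⁺][F⁻]^2 = [Sr²⁺](0.10)^2
[Sr²⁺] = 7.5×10⁻⁹ / (0.10)^2 = 7.5×10⁻⁷
[Sr²⁺] = 7.5×10⁻⁷ M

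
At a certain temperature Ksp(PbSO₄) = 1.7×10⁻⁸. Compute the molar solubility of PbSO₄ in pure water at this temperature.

1.3×10⁻⁴ M

PbSO₄(s) ⇌ Pb²⁺(aq) + SO₄²⁻(aq)
If s mol/L of PbSO₄ dissolves, [Pb²⁺] = s and [SO₄²⁻] = s.
Ksp = [Pb²⁺][SO₄²⁻] = s · s = s^2
s^2 = 1.7×10⁻⁸
s = 1.3×10⁻⁴ mol/L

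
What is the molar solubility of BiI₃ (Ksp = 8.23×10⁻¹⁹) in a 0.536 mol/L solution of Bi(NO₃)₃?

BiI₃(s) ⇌ Bi³⁺(aq) + 3 I⁻(aq)
Let s be the solubility of BiI₃ here. The common ion gives [Bi³⁺] ≈ 0.536 mol/L, and [I⁻] = 3s.
Ksp = [Bi³⁺][I⁻]^3 = (0.536)(3s)^3
(3s)^3 = 8.23×10⁻¹⁹ / (0.536) = 1.54×10⁻¹⁸
s = 3.85×10⁻⁷ mol/L

3.85×10⁻⁷ M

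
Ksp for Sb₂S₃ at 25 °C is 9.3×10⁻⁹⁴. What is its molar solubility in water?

9.7×10⁻²⁰ M

Sb₂S₃(s) ⇌ 2 Sb³⁺(aq) + 3 S²⁻(aq)
If s mol/L of Sb₂S₃ dissolves, [Sb³⁺] = 2s and [S²⁻] = 3s.
Ksp = [Sb³⁺]^2[S²⁻]^3 = (2s)^2 · (3s)^3 = 108s^5
108s^5 = 9.3×10⁻⁹⁴  ⇒  s^5 = 8.6×10⁻⁹⁶
Taking the 5th root, s = 9.7×10⁻²⁰ M.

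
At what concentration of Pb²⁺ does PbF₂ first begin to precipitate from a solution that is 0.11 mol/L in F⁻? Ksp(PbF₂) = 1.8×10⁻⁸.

1.5×10⁻⁶ M

A salt starts to precipitate once the ion product Q reaches its Ksp.
PbF₂(s) ⇌ Pb²⁺(aq) + 2 F⁻(aq)
Ksp = [Pb²⁺][F⁻]^2 = [Pb²⁺](0.11)^2
[Pb²⁺] = 1.8×10⁻⁸ / (0.11)^2 = 1.5×10⁻⁶
[Pb²⁺] = 1.5×10⁻⁶ mol/L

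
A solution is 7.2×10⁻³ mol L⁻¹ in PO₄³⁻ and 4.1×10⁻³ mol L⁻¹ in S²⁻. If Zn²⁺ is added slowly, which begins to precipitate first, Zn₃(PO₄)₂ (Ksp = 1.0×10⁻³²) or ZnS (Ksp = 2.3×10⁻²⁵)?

ZnS

Each salt precipitates once Q = Ksp for that salt.
For Zn₃(PO₄)₂: [Zn²⁺] = (Ksp/[PO₄³⁻]^2)^(1/3) = 5.8×10⁻¹⁰ mol L⁻¹
For ZnS: [Zn²⁺] = (Ksp/[S²⁻]) = 5.6×10⁻²³ mol L⁻¹
The smaller threshold [Zn²⁺] is reached first, so ZnS precipitates first.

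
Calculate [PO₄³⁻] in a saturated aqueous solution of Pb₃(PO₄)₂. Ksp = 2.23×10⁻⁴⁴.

Pb₃(PO₄)₂(s) ⇌ 3 Pb²⁺(aq) + 2 PO₄³⁻(aq)
For each mole of Pb₃(PO₄)₂ that dissolves per liter, [Pb²⁺] = 3s and [PO₄³⁻] = 2s; let s denote this solubility.
Ksp = [Pb²⁺]^3[PO₄³⁻]^2 = (3s)^3 · (2s)^2 = 108s^5 = 2.23×10⁻⁴⁴
s = 7.29×10⁻¹⁰ mol/L
[PO₄³⁻] = 2s = 1.46×10⁻⁹ mol/L

1.46×10⁻⁹ M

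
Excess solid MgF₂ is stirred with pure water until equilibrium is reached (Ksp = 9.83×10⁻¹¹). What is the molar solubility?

MgF₂(s) ⇌ Mg²⁺(aq) + 2 F⁻(aq)
Let s be the molar solubility. Then [Mg²⁺] = s and [F⁻] = 2s.
Ksp = [Mg²⁺][F⁻]^2 = s · (2s)^2 = 4s^3
4s^3 = 9.83×10⁻¹¹  ⇒  s^3 = 2.46×10⁻¹¹
s = (2.46×10⁻¹¹)^(1/3) = 2.91×10⁻⁴ mol/L

2.91×10⁻⁴ M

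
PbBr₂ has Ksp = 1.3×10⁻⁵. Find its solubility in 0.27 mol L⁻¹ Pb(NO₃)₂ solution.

3.5×10⁻³ M

PbBr₂(s) ⇌ Pb²⁺(aq) + 2 Br⁻(aq)
Pb²⁺ is already present at 0.27 mol L⁻¹. If s mol/L of PbBr₂ dissolves, [Br⁻] = 2s while [Pb²⁺] ≈ 0.27 mol L⁻¹.
Ksp = [Pb²⁺][Br⁻]^2 = (0.27)(2s)^2
(2s)^2 = 1.3×10⁻⁵ / (0.27) = 4.8×10⁻⁵
s = 3.5×10⁻³ mol L⁻¹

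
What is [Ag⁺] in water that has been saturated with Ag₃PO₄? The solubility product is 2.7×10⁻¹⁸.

Ag₃PO₄(s) ⇌ 3 Ag⁺(aq) + PO₄³⁻(aq)
With molar solubility s: [Ag⁺] = 3s, [PO₄³⁻] = s.
Ksp = [Ag⁺]^3[PO₄³⁻] = (3s)^3 · s = 27s^4 = 2.7×10⁻¹⁸
s = 1.8×10⁻⁵ M
[Ag⁺] = 3s = 5.3×10⁻⁵ M

5.3×10⁻⁵ M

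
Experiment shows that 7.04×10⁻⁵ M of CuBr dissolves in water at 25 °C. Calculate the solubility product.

Ksp = 4.96×10⁻⁹

CuBr(s) ⇌ Cu⁺(aq) + Br⁻(aq)
Let s be the molar solubility. Then [Cu⁺] = s and [Br⁻] = s.
Ksp = [Cu⁺][Br⁻] = s · s = s^2
Ksp = (7.04×10⁻⁵)^2 = 4.96×10⁻⁹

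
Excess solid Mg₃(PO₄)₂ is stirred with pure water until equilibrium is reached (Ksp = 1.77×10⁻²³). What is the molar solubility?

Mg₃(PO₄)₂(s) ⇌ 3 Mg²⁺(aq) + 2 PO₄³⁻(aq)
With molar solubility s: [Mg²⁺] = 3s, [PO₄³⁻] = 2s.
Ksp = [Mg²⁺]^3[PO₄³⁻]^2 = (3s)^3 · (2s)^2 = 108s^5
108s^5 = 1.77×10⁻²³  ⇒  s^5 = 1.64×10⁻²⁵
s = 1.10×10⁻⁵ M

1.10×10⁻⁵ M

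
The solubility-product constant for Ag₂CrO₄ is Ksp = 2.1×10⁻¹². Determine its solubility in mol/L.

8.1×10⁻⁵ M

Ag₂CrO₄(s) ⇌ 2 Ag⁺(aq) + CrO₄²⁻(aq)
With molar solubility s: [Ag⁺] = 2s, [CrO₄²⁻] = s.
Ksp = [Ag⁺]^2[CrO₄²⁻] = (2s)^2 · s = 4s^3
4s^3 = 2.1×10⁻¹²  ⇒  s^3 = 5.3×10⁻¹³
s = (5.3×10⁻¹³)^(1/3) = 8.1×10⁻⁵ M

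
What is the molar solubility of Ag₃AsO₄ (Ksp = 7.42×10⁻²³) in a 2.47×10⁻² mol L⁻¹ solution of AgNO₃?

4.92×10⁻¹⁸ M

Ag₃AsO₄(s) ⇌ 3 Ag⁺(aq) + AsO₄³⁻(aq)
Ag⁺ is already present at 2.47×10⁻² mol L⁻¹. If s mol/L of Ag₃AsO₄ dissolves, [AsO₄³⁻] = s while [Ag⁺] ≈ 2.47×10⁻² mol L⁻¹.
Ksp = [Ag⁺]^3[AsO₄³⁻] = (2.47×10⁻²)^3s
s = 7.42×10⁻²³ / (2.47×10⁻²)^3 = 4.92×10⁻¹⁸
s = 4.92×10⁻¹⁸ mol L⁻¹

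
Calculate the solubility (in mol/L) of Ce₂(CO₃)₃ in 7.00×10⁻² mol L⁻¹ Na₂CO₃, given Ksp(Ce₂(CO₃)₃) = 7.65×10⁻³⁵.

2.36×10⁻¹⁶ M

Ce₂(CO₃)₃(s) ⇌ 2 Ce³⁺(aq) + 3 CO₃²⁻(aq)
With CO₃²⁻ already at 7.00×10⁻² mol L⁻¹ and s small, take [CO₃²⁻] ≈ 7.00×10⁻² mol L⁻¹ and [Ce³⁺] = 2s.
Ksp = [Ce³⁺]^2[CO₃²⁻]^3 = (2s)^2(7.00×10⁻²)^3
(2s)^2 = 7.65×10⁻³⁵ / (7.00×10⁻²)^3 = 2.23×10⁻³¹
s = 2.36×10⁻¹⁶ mol L⁻¹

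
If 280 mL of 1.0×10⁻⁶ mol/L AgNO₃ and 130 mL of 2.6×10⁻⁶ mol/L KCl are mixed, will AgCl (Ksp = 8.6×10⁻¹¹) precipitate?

No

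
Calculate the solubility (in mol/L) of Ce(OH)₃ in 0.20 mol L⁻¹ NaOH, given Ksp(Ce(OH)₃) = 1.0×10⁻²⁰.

1.3×10⁻¹⁸ M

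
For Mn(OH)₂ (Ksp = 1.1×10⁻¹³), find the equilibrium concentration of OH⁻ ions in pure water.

Mn(OH)₂(s) ⇌ Mn²⁺(aq) + 2 OH⁻(aq)
With molar solubility s: [Mn²⁺] = s, [OH⁻] = 2s.
Ksp = [Mn²⁺][OH⁻]^2 = s · (2s)^2 = 4s^3 = 1.1×10⁻¹³
s = 3.0×10⁻⁵ mol L⁻¹
[OH⁻] = 2s = 6.0×10⁻⁵ mol L⁻¹

6.0×10⁻⁵ M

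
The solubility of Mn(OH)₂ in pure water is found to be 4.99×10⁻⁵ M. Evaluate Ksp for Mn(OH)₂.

Mn(OH)₂(s) ⇌ Mn²⁺(aq) + 2 OH⁻(aq)
For each mole of Mn(OH)₂ that dissolves per liter, [Mn²⁺] = s and [OH⁻] = 2s; let s denote this solubility.
Ksp = [Mn²⁺][OH⁻]^2 = s · (2s)^2 = 4s^3
Ksp = 4 × (4.99×10⁻⁵)^3 = 4.97×10⁻¹³

Ksp = 4.97×10⁻¹³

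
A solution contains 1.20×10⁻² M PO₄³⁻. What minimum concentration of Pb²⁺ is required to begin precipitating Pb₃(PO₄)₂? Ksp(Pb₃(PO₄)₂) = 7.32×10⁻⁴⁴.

7.98×10⁻¹⁴ M

Each salt precipitates once Q = Ksp for that salt.
Pb₃(PO₄)₂(s) ⇌ 3 Pb²⁺(aq) + 2 PO₄³⁻(aq)
Ksp = [Pb²⁺]^3[PO₄³⁻]^2 = [Pb²⁺]^3(1.20×10⁻²)^2
[Pb²⁺]^3 = 7.32×10⁻⁴⁴ / (1.20×10⁻²)^2 = 5.08×10⁻⁴⁰
[Pb²⁺] = 7.98×10⁻¹⁴ M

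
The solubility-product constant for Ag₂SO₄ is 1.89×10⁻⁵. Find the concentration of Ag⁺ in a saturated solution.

3.36×10⁻² M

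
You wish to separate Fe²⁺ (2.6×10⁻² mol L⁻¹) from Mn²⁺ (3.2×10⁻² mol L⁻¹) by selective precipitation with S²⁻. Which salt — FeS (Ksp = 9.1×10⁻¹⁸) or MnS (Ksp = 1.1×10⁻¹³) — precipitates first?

Precipitation begins when Q = Ksp.
For FeS: [S²⁻] = (Ksp/[Fe²⁺]) = 3.5×10⁻¹⁶ mol L⁻¹
For MnS: [S²⁻] = (Ksp/[Mn²⁺]) = 3.4×10⁻¹² mol L⁻¹
The smaller threshold [S²⁻] is reached first, so FeS precipitates first.

FeS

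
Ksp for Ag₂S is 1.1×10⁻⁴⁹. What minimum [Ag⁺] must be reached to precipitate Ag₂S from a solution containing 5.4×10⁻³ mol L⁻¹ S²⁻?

4.5×10⁻²⁴ M

Precipitation begins when Q = Ksp.
Ag₂S(s) ⇌ 2 Ag⁺(aq) + S²⁻(aq)
Ksp = [Ag⁺]^2[S²⁻] = [Ag⁺]^2(5.4×10⁻³)
[Ag⁺]^2 = 1.1×10⁻⁴⁹ / (5.4×10⁻³) = 2.0×10⁻⁴⁷
[Ag⁺] = 4.5×10⁻²⁴ mol L⁻¹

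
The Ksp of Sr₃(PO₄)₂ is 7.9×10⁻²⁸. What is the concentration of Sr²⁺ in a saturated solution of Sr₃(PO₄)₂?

4.5×10⁻⁶ M

Sr₃(PO₄)₂(s) ⇌ 3 Sr²⁺(aq) + 2 PO₄³⁻(aq)
Let s be the molar solubility. Then [Sr²⁺] = 3s and [PO₄³⁻] = 2s.
Ksp = [Sr²⁺]^3[PO₄³⁻]^2 = (3s)^3 · (2s)^2 = 108s^5 = 7.9×10⁻²⁸
s = 1.5×10⁻⁶ M
[Sr²⁺] = 3s = 4.5×10⁻⁶ M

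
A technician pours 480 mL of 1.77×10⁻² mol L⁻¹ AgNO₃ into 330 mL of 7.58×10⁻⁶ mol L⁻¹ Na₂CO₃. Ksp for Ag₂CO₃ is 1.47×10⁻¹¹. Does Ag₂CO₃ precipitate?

Yes

The combined volume is 810 mL.
[Ag⁺] = (1.77×10⁻²)(480)/810 = 1.05×10⁻² mol L⁻¹
[CO₃²⁻] = (7.58×10⁻⁶)(330)/810 = 3.09×10⁻⁶ mol L⁻¹
Q = [Ag⁺]^2[CO₃²⁻] = 3.40×10⁻¹⁰
Q = 3.40×10⁻¹⁰ > Ksp = 1.47×10⁻¹¹, so the solution is supersaturated and Ag₂CO₃ precipitates.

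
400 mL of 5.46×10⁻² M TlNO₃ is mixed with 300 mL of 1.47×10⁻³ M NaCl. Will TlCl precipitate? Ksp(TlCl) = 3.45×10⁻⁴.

Total volume after mixing = 400 + 300 = 700 mL.
[Tl⁺] = (5.46×10⁻²)(400)/700 = 3.12×10⁻² M
[Cl⁻] = (1.47×10⁻³)(300)/700 = 6.30×10⁻⁴ M
Q = [Tl⁺][Cl⁻] = 1.97×10⁻⁵
Q < Ksp (1.97×10⁻⁵ vs 3.45×10⁻⁴); the solution remains unsaturated and no precipitate forms.

No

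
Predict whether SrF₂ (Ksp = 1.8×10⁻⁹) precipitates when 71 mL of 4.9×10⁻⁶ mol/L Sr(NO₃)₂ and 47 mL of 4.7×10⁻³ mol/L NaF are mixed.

No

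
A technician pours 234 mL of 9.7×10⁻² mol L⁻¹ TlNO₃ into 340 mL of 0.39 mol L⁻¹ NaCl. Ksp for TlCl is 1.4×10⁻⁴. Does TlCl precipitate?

Yes

Total volume after mixing = 234 + 340 = 574 mL.
[Tl⁺] = (9.7×10⁻²)(234)/574 = 4.0×10⁻² mol L⁻¹
[Cl⁻] = (0.39)(340)/574 = 0.23 mol L⁻¹
Q = [Tl⁺][Cl⁻] = 9.1×10⁻³
Since Q (9.1×10⁻³) exceeds Ksp (1.4×10⁻⁴), TlCl will precipitate.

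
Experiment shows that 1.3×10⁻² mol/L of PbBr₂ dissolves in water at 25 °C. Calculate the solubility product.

PbBr₂(s) ⇌ Pb²⁺(aq) + 2 Br⁻(aq)
If s mol/L of PbBr₂ dissolves, [Pb²⁺] = s and [Br⁻] = 2s.
Ksp = [Pb²⁺][Br⁻]^2 = s · (2s)^2 = 4s^3
Ksp = 4 × (1.3×10⁻²)^3 = 8.8×10⁻⁶

Ksp = 8.8×10⁻⁶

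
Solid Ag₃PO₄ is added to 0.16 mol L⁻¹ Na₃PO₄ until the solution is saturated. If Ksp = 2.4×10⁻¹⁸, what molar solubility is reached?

Ag₃PO₄(s) ⇌ 3 Ag⁺(aq) + PO₄³⁻(aq)
Let s be the solubility of Ag₃PO₄ here. The common ion gives [PO₄³⁻] ≈ 0.16 mol L⁻¹, and [Ag⁺] = 3s.
Ksp = [Ag⁺]^3[PO₄³⁻] = (3s)^3(0.16)
(3s)^3 = 2.4×10⁻¹⁸ / (0.16) = 1.5×10⁻¹⁷
s = 8.2×10⁻⁷ mol L⁻¹

8.2×10⁻⁷ M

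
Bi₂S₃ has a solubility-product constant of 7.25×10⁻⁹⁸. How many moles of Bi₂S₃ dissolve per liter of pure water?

Bi₂S₃(s) ⇌ 2 Bi³⁺(aq) + 3 S²⁻(aq)
Let s be the molar solubility. Then [Bi³⁺] = 2s and [S²⁻] = 3s.
Ksp = [Bi³⁺]^2[S²⁻]^3 = (2s)^2 · (3s)^3 = 108s^5
108s^5 = 7.25×10⁻⁹⁸  ⇒  s^5 = 6.71×10⁻¹⁰⁰
s = 1.46×10⁻²⁰ M

1.46×10⁻²⁰ M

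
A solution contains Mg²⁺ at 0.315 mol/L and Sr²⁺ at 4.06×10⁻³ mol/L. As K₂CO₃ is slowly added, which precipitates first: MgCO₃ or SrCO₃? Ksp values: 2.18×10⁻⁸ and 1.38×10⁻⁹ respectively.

MgCO₃

Precipitation of each salt begins when its ion product equals Ksp.
For MgCO₃: [CO₃²⁻] = (Ksp/[Mg²⁺]) = 6.92×10⁻⁸ mol/L
For SrCO₃: [CO₃²⁻] = (Ksp/[Sr²⁺]) = 3.40×10⁻⁷ mol/L
The smaller threshold [CO₃²⁻] is reached first, so MgCO₃ precipitates first.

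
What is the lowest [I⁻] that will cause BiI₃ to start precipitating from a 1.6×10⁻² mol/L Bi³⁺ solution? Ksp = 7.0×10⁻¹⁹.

3.5×10⁻⁶ M

Precipitation begins when Q = Ksp.
BiI₃(s) ⇌ Bi³⁺(aq) + 3 I⁻(aq)
Ksp = [Bi³⁺][I⁻]^3 = [I⁻]^3(1.6×10⁻²)
[I⁻]^3 = 7.0×10⁻¹⁹ / (1.6×10⁻²) = 4.4×10⁻¹⁷
[I⁻] = 3.5×10⁻⁶ mol/L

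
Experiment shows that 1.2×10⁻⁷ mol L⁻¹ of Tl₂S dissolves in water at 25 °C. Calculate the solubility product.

Tl₂S(s) ⇌ 2 Tl⁺(aq) + S²⁻(aq)
If s mol/L of Tl₂S dissolves, [Tl⁺] = 2s and [S²⁻] = s.
Ksp = [Tl⁺]^2[S²⁻] = (2s)^2 · s = 4s^3
Ksp = 4 × (1.2×10⁻⁷)^3 = 6.9×10⁻²¹

Ksp = 6.9×10⁻²¹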